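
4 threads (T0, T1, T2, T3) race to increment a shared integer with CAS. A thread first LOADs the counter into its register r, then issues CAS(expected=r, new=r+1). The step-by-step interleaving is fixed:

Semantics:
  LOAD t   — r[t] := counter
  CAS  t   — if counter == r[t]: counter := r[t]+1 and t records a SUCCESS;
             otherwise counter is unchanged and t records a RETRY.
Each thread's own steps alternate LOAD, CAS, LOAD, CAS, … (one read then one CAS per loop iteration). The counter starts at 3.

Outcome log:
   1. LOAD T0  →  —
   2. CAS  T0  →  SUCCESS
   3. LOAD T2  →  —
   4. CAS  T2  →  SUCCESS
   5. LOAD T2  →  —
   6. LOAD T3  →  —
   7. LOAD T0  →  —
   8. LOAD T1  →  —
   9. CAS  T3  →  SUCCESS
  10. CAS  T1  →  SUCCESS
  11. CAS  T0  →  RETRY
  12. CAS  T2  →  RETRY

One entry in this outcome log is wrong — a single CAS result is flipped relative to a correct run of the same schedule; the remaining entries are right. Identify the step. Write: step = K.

Re-executing:
T0 LOAD — after: cnt=3, r=3 — load
T0 CAS — after: cnt=4, r=3 — ok
T2 LOAD — after: cnt=4, r=4 — load
T2 CAS — after: cnt=5, r=4 — ok
T2 LOAD — after: cnt=5, r=5 — load
T3 LOAD — after: cnt=5, r=5 — load
T0 LOAD — after: cnt=5, r=5 — load
T1 LOAD — after: cnt=5, r=5 — load
T3 CAS — after: cnt=6, r=5 — ok
T1 CAS — after: cnt=6, r=5 — retry
T0 CAS — after: cnt=6, r=5 — retry
T2 CAS — after: cnt=6, r=5 — retry
Flip is step 10.

step = 10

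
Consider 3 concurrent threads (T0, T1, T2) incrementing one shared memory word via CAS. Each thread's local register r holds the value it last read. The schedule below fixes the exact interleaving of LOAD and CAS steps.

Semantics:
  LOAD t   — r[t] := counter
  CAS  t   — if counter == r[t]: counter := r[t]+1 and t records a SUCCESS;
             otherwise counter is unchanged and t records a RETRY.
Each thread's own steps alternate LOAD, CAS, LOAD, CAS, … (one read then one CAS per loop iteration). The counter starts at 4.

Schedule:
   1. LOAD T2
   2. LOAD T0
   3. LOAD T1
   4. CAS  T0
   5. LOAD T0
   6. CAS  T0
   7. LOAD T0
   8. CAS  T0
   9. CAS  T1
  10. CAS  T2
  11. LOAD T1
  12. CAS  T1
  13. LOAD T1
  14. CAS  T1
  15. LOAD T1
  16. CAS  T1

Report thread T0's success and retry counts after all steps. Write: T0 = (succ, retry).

T0 = (3, 0)

step 1: T2 LOAD ⇒ load; ctr=4 reg=4
step 2: T0 LOAD ⇒ load; ctr=4 reg=4
step 3: T1 LOAD ⇒ load; ctr=4 reg=4
step 4: T0 CAS ⇒ ok; ctr=5 reg=4
step 5: T0 LOAD ⇒ load; ctr=5 reg=5
step 6: T0 CAS ⇒ ok; ctr=6 reg=5
step 7: T0 LOAD ⇒ load; ctr=6 reg=6
step 8: T0 CAS ⇒ ok; ctr=7 reg=6
step 9: T1 CAS ⇒ retry; ctr=7 reg=4
step 10: T2 CAS ⇒ retry; ctr=7 reg=4
step 11: T1 LOAD ⇒ load; ctr=7 reg=7
step 12: T1 CAS ⇒ ok; ctr=8 reg=7
step 13: T1 LOAD ⇒ load; ctr=8 reg=8
step 14: T1 CAS ⇒ ok; ctr=9 reg=8
step 15: T1 LOAD ⇒ load; ctr=9 reg=9
step 16: T1 CAS ⇒ ok; ctr=10 reg=9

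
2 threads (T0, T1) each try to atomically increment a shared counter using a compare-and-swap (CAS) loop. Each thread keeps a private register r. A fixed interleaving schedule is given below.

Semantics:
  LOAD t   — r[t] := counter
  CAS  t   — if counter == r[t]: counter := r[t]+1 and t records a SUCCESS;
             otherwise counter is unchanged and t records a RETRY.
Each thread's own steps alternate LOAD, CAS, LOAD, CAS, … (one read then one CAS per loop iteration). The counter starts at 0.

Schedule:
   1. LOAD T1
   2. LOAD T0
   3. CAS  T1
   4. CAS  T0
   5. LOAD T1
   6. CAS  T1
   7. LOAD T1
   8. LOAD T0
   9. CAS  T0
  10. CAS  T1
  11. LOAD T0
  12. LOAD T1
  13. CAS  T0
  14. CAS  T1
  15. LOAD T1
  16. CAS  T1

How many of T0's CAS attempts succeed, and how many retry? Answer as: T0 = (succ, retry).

T0 = (2, 1)

[1] T1.load  rd  (counter 0, T1.r 0)
[2] T0.load  rd  (counter 0, T0.r 0)
[3] T1.cas  hit  (counter 1, T1.r 0)
[4] T0.cas  miss  (counter 1, T0.r 0)
[5] T1.load  rd  (counter 1, T1.r 1)
[6] T1.cas  hit  (counter 2, T1.r 1)
[7] T1.load  rd  (counter 2, T1.r 2)
[8] T0.load  rd  (counter 2, T0.r 2)
[9] T0.cas  hit  (counter 3, T0.r 2)
[10] T1.cas  miss  (counter 3, T1.r 2)
[11] T0.load  rd  (counter 3, T0.r 3)
[12] T1.load  rd  (counter 3, T1.r 3)
[13] T0.cas  hit  (counter 4, T0.r 3)
[14] T1.cas  miss  (counter 4, T1.r 3)
[15] T1.load  rd  (counter 4, T1.r 4)
[16] T1.cas  hit  (counter 5, T1.r 4)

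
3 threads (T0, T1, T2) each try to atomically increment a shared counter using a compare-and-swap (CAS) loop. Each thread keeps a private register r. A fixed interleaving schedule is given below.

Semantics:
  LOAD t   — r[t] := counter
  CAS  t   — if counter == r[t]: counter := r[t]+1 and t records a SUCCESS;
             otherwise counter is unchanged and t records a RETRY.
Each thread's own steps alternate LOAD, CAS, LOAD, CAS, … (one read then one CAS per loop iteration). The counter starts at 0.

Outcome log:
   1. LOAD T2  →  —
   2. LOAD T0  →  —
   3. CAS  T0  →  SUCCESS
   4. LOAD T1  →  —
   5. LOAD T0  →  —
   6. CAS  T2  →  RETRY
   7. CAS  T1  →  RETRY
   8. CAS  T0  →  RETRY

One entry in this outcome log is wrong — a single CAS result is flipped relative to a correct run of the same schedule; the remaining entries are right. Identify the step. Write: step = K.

Correct run:
1. LOAD T2 → mem=0 r[T2]=0 [LOAD]
2. LOAD T0 → mem=0 r[T0]=0 [LOAD]
3. CAS T0 → mem=1 r[T0]=0 [OK]
4. LOAD T1 → mem=1 r[T1]=1 [LOAD]
5. LOAD T0 → mem=1 r[T0]=1 [LOAD]
6. CAS T2 → mem=1 r[T2]=0 [RETRY]
7. CAS T1 → mem=2 r[T1]=1 [OK]
8. CAS T0 → mem=2 r[T0]=1 [RETRY]
Flip is step 7.

step = 7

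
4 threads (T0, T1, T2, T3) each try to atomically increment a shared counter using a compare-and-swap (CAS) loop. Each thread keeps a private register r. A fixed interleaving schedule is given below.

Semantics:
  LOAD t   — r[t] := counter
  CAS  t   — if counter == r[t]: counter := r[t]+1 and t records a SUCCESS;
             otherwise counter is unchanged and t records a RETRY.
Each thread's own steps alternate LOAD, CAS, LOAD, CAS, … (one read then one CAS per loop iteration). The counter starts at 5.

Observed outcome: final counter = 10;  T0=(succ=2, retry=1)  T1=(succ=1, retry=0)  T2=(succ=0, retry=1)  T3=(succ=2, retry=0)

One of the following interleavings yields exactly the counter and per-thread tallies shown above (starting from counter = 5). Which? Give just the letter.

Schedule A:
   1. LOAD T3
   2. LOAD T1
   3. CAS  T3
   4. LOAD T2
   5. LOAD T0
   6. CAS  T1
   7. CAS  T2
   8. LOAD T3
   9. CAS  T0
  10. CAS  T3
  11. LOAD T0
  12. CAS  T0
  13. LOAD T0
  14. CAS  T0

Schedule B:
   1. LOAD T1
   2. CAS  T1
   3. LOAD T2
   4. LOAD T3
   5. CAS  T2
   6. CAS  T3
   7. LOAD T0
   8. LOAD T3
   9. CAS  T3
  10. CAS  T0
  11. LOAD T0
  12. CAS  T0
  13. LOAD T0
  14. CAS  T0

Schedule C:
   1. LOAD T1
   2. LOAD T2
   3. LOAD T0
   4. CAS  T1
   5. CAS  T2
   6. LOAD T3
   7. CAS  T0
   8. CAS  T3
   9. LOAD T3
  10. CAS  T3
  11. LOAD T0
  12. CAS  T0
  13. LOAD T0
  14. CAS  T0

C

Simulating candidate C:
[1] T1.load  rd  (counter 5, T1.r 5)
[2] T2.load  rd  (counter 5, T2.r 5)
[3] T0.load  rd  (counter 5, T0.r 5)
[4] T1.cas  hit  (counter 6, T1.r 5)
[5] T2.cas  miss  (counter 6, T2.r 5)
[6] T3.load  rd  (counter 6, T3.r 6)
[7] T0.cas  miss  (counter 6, T0.r 5)
[8] T3.cas  hit  (counter 7, T3.r 6)
[9] T3.load  rd  (counter 7, T3.r 7)
[10] T3.cas  hit  (counter 8, T3.r 7)
[11] T0.load  rd  (counter 8, T0.r 8)
[12] T0.cas  hit  (counter 9, T0.r 8)
[13] T0.load  rd  (counter 9, T0.r 9)
[14] T0.cas  hit  (counter 10, T0.r 9)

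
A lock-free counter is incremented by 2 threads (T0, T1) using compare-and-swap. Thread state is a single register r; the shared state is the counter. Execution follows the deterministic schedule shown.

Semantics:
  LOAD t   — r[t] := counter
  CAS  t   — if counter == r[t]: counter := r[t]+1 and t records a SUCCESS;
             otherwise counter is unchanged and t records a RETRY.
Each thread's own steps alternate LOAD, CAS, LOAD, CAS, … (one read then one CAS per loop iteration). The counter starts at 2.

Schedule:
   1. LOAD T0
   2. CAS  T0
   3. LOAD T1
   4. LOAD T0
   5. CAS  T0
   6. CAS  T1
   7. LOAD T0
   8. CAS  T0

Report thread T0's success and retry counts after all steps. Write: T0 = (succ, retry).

1. LOAD T0 → mem=2 r[T0]=2 [LOAD]
2. CAS T0 → mem=3 r[T0]=2 [OK]
3. LOAD T1 → mem=3 r[T1]=3 [LOAD]
4. LOAD T0 → mem=3 r[T0]=3 [LOAD]
5. CAS T0 → mem=4 r[T0]=3 [OK]
6. CAS T1 → mem=4 r[T1]=3 [RETRY]
7. LOAD T0 → mem=4 r[T0]=4 [LOAD]
8. CAS T0 → mem=5 r[T0]=4 [OK]

T0 = (3, 0)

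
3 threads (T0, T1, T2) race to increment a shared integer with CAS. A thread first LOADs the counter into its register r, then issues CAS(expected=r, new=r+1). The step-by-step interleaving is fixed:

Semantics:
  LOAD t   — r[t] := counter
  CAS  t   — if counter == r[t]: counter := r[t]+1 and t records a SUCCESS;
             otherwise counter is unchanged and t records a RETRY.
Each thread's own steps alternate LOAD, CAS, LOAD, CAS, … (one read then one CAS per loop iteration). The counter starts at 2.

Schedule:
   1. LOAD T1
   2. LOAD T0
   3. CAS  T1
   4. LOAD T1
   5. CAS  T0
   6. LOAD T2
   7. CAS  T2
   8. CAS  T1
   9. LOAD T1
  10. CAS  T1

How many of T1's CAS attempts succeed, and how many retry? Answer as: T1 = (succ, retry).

T1 = (2, 1)

step 1: T1 LOAD ⇒ load; ctr=2 reg=2
step 2: T0 LOAD ⇒ load; ctr=2 reg=2
step 3: T1 CAS ⇒ ok; ctr=3 reg=2
step 4: T1 LOAD ⇒ load; ctr=3 reg=3
step 5: T0 CAS ⇒ retry; ctr=3 reg=2
step 6: T2 LOAD ⇒ load; ctr=3 reg=3
step 7: T2 CAS ⇒ ok; ctr=4 reg=3
step 8: T1 CAS ⇒ retry; ctr=4 reg=3
step 9: T1 LOAD ⇒ load; ctr=4 reg=4
step 10: T1 CAS ⇒ ok; ctr=5 reg=4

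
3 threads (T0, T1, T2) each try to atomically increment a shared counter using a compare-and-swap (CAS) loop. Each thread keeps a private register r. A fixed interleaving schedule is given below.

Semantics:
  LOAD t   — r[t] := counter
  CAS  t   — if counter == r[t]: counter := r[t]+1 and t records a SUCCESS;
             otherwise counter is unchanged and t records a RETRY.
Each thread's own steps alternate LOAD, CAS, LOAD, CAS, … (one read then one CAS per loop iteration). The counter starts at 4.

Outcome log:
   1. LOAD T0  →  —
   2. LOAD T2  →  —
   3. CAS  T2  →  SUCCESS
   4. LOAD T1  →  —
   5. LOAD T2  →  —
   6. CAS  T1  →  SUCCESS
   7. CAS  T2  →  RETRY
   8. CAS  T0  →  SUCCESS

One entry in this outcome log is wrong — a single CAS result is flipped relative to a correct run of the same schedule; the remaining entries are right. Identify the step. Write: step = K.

Reference trace:
step 1: T0 LOAD ⇒ load; ctr=4 reg=4
step 2: T2 LOAD ⇒ load; ctr=4 reg=4
step 3: T2 CAS ⇒ ok; ctr=5 reg=4
step 4: T1 LOAD ⇒ load; ctr=5 reg=5
step 5: T2 LOAD ⇒ load; ctr=5 reg=5
step 6: T1 CAS ⇒ ok; ctr=6 reg=5
step 7: T2 CAS ⇒ retry; ctr=6 reg=5
step 8: T0 CAS ⇒ retry; ctr=6 reg=4
Flip is step 8.

step = 8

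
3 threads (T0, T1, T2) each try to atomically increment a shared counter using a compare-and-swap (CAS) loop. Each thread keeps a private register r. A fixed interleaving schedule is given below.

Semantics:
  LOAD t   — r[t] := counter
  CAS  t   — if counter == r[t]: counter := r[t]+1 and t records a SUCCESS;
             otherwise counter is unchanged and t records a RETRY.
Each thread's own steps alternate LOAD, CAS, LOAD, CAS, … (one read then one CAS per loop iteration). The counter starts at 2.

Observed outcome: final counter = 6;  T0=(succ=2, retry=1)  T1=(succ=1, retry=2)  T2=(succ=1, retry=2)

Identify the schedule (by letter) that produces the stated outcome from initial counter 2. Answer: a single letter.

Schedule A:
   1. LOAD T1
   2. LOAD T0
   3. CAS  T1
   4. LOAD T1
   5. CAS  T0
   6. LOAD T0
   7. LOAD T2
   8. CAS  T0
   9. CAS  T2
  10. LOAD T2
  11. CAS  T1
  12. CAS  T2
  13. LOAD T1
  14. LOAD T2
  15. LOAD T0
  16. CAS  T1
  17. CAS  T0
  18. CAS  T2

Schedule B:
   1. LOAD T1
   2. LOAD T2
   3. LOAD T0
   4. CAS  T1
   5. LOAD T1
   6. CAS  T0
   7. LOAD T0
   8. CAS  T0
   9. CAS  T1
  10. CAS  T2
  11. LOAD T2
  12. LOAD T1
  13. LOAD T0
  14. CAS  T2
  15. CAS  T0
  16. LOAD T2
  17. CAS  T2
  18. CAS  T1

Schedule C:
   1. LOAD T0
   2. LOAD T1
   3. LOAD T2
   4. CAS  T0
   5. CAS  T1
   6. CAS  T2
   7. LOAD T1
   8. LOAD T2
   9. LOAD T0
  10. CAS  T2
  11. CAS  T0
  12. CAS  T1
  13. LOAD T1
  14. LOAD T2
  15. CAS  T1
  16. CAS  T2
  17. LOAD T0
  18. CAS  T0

C

Tracing schedule C:
   1) LOAD T0:  M=2  r_T0=2
   2) LOAD T1:  M=2  r_T1=2
   3) LOAD T2:  M=2  r_T2=2
   4) CAS  T0:  M=3  r_T0=2 ✓
   5) CAS  T1:  M=3  r_T1=2 ✗
   6) CAS  T2:  M=3  r_T2=2 ✗
   7) LOAD T1:  M=3  r_T1=3
   8) LOAD T2:  M=3  r_T2=3
   9) LOAD T0:  M=3  r_T0=3
  10) CAS  T2:  M=4  r_T2=3 ✓
  11) CAS  T0:  M=4  r_T0=3 ✗
  12) CAS  T1:  M=4  r_T1=3 ✗
  13) LOAD T1:  M=4  r_T1=4
  14) LOAD T2:  M=4  r_T2=4
  15) CAS  T1:  M=5  r_T1=4 ✓
  16) CAS  T2:  M=5  r_T2=4 ✗
  17) LOAD T0:  M=5  r_T0=5
  18) CAS  T0:  M=6  r_T0=5 ✓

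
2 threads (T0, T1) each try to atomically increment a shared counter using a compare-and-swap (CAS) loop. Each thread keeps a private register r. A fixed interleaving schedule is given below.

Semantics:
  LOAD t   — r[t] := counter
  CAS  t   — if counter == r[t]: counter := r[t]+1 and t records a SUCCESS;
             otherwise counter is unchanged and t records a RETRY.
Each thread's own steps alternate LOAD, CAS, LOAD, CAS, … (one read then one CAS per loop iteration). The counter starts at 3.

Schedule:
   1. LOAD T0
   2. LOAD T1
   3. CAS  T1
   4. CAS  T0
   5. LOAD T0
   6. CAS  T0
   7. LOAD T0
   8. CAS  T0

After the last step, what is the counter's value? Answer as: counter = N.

step 1: T0 LOAD ⇒ load; ctr=3 reg=3
step 2: T1 LOAD ⇒ load; ctr=3 reg=3
step 3: T1 CAS ⇒ ok; ctr=4 reg=3
step 4: T0 CAS ⇒ retry; ctr=4 reg=3
step 5: T0 LOAD ⇒ load; ctr=4 reg=4
step 6: T0 CAS ⇒ ok; ctr=5 reg=4
step 7: T0 LOAD ⇒ load; ctr=5 reg=5
step 8: T0 CAS ⇒ ok; ctr=6 reg=5

counter = 6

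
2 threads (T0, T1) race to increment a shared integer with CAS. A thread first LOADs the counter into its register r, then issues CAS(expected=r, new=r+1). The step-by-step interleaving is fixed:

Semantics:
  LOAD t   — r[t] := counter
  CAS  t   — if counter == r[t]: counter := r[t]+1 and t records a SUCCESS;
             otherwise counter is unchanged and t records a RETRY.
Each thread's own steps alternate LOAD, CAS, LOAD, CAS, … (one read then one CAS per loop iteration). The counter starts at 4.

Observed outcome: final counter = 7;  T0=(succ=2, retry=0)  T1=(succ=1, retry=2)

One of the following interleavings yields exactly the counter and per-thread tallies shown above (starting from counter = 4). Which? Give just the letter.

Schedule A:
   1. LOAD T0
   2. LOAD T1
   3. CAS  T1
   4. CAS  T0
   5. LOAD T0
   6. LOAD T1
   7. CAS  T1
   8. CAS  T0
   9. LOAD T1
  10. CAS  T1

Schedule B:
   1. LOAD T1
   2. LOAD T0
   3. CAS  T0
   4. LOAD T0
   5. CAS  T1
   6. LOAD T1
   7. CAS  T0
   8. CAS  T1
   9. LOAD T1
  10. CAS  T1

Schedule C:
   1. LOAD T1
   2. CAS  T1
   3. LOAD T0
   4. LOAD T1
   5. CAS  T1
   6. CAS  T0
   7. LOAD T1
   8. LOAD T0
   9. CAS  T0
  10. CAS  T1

Run B:
T1 LOAD — after: cnt=4, r=4 — load
T0 LOAD — after: cnt=4, r=4 — load
T0 CAS — after: cnt=5, r=4 — ok
T0 LOAD — after: cnt=5, r=5 — load
T1 CAS — after: cnt=5, r=4 — retry
T1 LOAD — after: cnt=5, r=5 — load
T0 CAS — after: cnt=6, r=5 — ok
T1 CAS — after: cnt=6, r=5 — retry
T1 LOAD — after: cnt=6, r=6 — load
T1 CAS — after: cnt=7, r=6 — ok

B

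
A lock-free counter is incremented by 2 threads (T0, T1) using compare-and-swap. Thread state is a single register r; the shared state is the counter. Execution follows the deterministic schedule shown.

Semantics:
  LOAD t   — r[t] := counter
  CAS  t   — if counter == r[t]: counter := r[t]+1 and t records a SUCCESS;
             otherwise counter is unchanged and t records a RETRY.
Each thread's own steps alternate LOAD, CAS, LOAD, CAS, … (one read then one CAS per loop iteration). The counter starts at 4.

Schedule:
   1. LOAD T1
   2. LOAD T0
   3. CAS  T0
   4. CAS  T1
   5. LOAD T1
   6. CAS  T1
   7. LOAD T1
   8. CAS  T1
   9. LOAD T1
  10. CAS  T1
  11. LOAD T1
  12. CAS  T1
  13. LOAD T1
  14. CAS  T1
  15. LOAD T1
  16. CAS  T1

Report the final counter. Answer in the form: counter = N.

T1 LOAD — after: cnt=4, r=4 — load
T0 LOAD — after: cnt=4, r=4 — load
T0 CAS — after: cnt=5, r=4 — ok
T1 CAS — after: cnt=5, r=4 — retry
T1 LOAD — after: cnt=5, r=5 — load
T1 CAS — after: cnt=6, r=5 — ok
T1 LOAD — after: cnt=6, r=6 — load
T1 CAS — after: cnt=7, r=6 — ok
T1 LOAD — after: cnt=7, r=7 — load
T1 CAS — after: cnt=8, r=7 — ok
T1 LOAD — after: cnt=8, r=8 — load
T1 CAS — after: cnt=9, r=8 — ok
T1 LOAD — after: cnt=9, r=9 — load
T1 CAS — after: cnt=10, r=9 — ok
T1 LOAD — after: cnt=10, r=10 — load
T1 CAS — after: cnt=11, r=10 — ok

counter = 11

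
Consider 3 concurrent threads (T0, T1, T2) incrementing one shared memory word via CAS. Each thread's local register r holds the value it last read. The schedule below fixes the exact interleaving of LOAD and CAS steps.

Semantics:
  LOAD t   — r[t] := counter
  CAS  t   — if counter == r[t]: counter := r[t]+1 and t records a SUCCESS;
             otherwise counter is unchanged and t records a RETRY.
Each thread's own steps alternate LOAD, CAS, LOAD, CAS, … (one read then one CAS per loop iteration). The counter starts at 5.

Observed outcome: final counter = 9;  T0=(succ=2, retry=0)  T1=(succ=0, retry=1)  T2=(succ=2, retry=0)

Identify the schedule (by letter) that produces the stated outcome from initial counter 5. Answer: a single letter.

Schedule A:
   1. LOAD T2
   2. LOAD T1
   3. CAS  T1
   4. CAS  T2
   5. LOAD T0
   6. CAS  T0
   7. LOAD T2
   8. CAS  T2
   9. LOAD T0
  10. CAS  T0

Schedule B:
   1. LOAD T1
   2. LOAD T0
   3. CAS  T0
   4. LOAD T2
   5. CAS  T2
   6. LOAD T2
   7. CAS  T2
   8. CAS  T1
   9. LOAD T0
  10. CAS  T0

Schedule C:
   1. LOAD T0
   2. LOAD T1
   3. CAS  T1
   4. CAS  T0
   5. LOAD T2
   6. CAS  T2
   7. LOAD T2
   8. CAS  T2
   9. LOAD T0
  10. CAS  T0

Simulating candidate B:
#1 T1 reads 5
#2 T0 reads 5
#3 T0 CAS(5→6) writes; counter now 6
#4 T2 reads 6
#5 T2 CAS(6→7) writes; counter now 7
#6 T2 reads 7
#7 T2 CAS(7→8) writes; counter now 8
#8 T1 CAS(5→6) fails; counter now 8
#9 T0 reads 8
#10 T0 CAS(8→9) writes; counter now 9

B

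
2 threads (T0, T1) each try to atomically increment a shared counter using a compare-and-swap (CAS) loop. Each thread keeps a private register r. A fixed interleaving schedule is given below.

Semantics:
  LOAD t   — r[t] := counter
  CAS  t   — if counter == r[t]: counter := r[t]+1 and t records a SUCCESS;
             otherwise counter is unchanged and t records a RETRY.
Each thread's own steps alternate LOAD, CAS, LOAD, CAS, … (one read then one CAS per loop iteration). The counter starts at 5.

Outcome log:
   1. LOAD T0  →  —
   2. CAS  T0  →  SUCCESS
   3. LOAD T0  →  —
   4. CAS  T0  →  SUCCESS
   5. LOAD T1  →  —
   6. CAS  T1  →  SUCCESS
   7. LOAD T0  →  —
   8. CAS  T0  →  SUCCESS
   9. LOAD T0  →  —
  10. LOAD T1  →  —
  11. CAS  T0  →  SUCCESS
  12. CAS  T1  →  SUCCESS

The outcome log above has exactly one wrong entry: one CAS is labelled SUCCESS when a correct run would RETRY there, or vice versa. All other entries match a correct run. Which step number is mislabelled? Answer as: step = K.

step = 12

Re-executing:
1. LOAD T0 → mem=5 r[T0]=5 [LOAD]
2. CAS T0 → mem=6 r[T0]=5 [OK]
3. LOAD T0 → mem=6 r[T0]=6 [LOAD]
4. CAS T0 → mem=7 r[T0]=6 [OK]
5. LOAD T1 → mem=7 r[T1]=7 [LOAD]
6. CAS T1 → mem=8 r[T1]=7 [OK]
7. LOAD T0 → mem=8 r[T0]=8 [LOAD]
8. CAS T0 → mem=9 r[T0]=8 [OK]
9. LOAD T0 → mem=9 r[T0]=9 [LOAD]
10. LOAD T1 → mem=9 r[T1]=9 [LOAD]
11. CAS T0 → mem=10 r[T0]=9 [OK]
12. CAS T1 → mem=10 r[T1]=9 [RETRY]
Flip is step 12.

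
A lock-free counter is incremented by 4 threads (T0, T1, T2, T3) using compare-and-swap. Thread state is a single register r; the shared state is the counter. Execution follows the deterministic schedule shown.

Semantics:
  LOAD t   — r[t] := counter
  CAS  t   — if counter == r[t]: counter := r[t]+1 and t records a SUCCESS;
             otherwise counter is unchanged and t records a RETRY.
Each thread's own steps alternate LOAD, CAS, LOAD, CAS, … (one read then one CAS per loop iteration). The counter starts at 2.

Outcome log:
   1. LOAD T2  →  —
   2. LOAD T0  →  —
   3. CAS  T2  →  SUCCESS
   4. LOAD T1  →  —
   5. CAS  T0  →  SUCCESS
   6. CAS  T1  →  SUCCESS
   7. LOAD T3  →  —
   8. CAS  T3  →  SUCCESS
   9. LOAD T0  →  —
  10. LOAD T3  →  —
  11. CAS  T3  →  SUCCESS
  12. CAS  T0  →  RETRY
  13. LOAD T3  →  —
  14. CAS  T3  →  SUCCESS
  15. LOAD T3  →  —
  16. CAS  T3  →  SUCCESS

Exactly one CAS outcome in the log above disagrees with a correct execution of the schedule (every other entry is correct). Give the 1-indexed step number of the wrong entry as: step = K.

Reference trace:
T2 LOAD — after: cnt=2, r=2 — load
T0 LOAD — after: cnt=2, r=2 — load
T2 CAS — after: cnt=3, r=2 — ok
T1 LOAD — after: cnt=3, r=3 — load
T0 CAS — after: cnt=3, r=2 — retry
T1 CAS — after: cnt=4, r=3 — ok
T3 LOAD — after: cnt=4, r=4 — load
T3 CAS — after: cnt=5, r=4 — ok
T0 LOAD — after: cnt=5, r=5 — load
T3 LOAD — after: cnt=5, r=5 — load
T3 CAS — after: cnt=6, r=5 — ok
T0 CAS — after: cnt=6, r=5 — retry
T3 LOAD — after: cnt=6, r=6 — load
T3 CAS — after: cnt=7, r=6 — ok
T3 LOAD — after: cnt=7, r=7 — load
T3 CAS — after: cnt=8, r=7 — ok
Log disagrees first at step 5.

step = 5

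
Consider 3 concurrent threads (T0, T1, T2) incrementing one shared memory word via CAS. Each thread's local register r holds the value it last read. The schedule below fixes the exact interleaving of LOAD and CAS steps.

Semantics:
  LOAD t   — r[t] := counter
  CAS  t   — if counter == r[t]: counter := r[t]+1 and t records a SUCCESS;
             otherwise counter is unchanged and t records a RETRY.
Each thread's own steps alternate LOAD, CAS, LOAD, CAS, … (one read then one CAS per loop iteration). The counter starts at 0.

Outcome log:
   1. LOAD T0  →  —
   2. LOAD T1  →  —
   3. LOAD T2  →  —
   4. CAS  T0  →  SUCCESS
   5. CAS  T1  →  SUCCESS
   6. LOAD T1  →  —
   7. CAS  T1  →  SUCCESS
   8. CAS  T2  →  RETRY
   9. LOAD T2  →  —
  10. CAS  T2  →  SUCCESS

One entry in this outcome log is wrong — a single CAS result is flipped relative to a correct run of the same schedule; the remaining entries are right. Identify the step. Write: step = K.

step = 5

Re-executing:
#1 T0 reads 0
#2 T1 reads 0
#3 T2 reads 0
#4 T0 CAS(0→1) writes; counter now 1
#5 T1 CAS(0→1) fails; counter now 1
#6 T1 reads 1
#7 T1 CAS(1→2) writes; counter now 2
#8 T2 CAS(0→1) fails; counter now 2
#9 T2 reads 2
#10 T2 CAS(2→3) writes; counter now 3
Flip is step 5.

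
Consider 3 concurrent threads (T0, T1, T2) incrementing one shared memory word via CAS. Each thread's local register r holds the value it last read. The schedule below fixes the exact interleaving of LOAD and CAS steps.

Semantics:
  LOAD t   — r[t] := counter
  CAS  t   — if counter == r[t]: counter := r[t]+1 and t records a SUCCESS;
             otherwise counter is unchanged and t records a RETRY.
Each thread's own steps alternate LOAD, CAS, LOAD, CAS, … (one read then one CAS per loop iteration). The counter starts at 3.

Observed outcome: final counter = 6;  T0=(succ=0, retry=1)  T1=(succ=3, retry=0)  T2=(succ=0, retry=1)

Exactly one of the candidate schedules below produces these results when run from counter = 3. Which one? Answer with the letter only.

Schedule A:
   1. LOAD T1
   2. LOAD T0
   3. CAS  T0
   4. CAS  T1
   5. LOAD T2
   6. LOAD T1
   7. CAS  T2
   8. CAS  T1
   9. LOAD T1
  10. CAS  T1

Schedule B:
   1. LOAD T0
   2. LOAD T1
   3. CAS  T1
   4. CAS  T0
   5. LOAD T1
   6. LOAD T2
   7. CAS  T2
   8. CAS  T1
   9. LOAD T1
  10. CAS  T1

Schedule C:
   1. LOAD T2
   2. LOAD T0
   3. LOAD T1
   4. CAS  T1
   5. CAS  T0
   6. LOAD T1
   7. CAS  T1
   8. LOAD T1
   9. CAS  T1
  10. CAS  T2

Run C:
1. LOAD T2 → mem=3 r[T2]=3 [LOAD]
2. LOAD T0 → mem=3 r[T0]=3 [LOAD]
3. LOAD T1 → mem=3 r[T1]=3 [LOAD]
4. CAS T1 → mem=4 r[T1]=3 [OK]
5. CAS T0 → mem=4 r[T0]=3 [RETRY]
6. LOAD T1 → mem=4 r[T1]=4 [LOAD]
7. CAS T1 → mem=5 r[T1]=4 [OK]
8. LOAD T1 → mem=5 r[T1]=5 [LOAD]
9. CAS T1 → mem=6 r[T1]=5 [OK]
10. CAS T2 → mem=6 r[T2]=3 [RETRY]

C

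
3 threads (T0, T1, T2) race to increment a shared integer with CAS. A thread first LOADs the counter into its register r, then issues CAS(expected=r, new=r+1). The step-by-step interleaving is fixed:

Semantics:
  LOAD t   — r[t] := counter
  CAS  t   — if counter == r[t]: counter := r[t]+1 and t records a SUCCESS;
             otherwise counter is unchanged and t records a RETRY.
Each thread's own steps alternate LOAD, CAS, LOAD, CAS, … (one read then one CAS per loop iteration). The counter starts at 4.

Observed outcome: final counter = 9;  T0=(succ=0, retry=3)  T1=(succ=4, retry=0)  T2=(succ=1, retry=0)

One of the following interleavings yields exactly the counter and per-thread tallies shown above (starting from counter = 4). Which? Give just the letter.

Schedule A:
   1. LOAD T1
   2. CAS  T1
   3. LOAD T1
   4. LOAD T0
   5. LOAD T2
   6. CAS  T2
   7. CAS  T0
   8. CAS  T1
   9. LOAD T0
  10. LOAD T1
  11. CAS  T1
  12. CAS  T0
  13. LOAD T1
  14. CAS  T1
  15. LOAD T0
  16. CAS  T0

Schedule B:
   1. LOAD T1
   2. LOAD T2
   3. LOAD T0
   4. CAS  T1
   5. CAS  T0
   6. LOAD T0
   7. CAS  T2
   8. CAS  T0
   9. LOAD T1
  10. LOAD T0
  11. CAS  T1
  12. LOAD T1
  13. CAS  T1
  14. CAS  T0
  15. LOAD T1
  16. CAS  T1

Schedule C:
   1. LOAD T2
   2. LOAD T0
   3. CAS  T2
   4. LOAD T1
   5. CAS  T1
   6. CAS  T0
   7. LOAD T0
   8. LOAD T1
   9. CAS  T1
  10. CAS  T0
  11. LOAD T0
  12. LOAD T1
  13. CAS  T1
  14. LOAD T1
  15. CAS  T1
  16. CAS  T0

Simulating candidate C:
#1 T2 reads 4
#2 T0 reads 4
#3 T2 CAS(4→5) writes; counter now 5
#4 T1 reads 5
#5 T1 CAS(5→6) writes; counter now 6
#6 T0 CAS(4→5) fails; counter now 6
#7 T0 reads 6
#8 T1 reads 6
#9 T1 CAS(6→7) writes; counter now 7
#10 T0 CAS(6→7) fails; counter now 7
#11 T0 reads 7
#12 T1 reads 7
#13 T1 CAS(7→8) writes; counter now 8
#14 T1 reads 8
#15 T1 CAS(8→9) writes; counter now 9
#16 T0 CAS(7→8) fails; counter now 9

C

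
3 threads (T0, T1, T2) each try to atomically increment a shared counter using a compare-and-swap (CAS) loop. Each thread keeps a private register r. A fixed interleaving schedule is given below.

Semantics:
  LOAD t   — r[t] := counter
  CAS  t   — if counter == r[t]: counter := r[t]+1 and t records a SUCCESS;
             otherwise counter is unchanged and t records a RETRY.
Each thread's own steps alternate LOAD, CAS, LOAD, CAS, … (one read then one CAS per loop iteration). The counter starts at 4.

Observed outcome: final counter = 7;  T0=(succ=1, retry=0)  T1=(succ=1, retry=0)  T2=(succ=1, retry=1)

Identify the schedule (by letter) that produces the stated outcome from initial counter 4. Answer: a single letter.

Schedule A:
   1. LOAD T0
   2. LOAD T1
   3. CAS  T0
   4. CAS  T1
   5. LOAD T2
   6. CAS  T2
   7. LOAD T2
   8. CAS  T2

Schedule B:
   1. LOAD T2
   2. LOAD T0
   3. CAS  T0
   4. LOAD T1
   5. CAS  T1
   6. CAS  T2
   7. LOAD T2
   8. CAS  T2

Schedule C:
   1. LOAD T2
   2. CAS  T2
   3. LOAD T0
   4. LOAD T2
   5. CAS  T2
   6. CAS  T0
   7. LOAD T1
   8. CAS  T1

Run B:
#1 T2 reads 4
#2 T0 reads 4
#3 T0 CAS(4→5) writes; counter now 5
#4 T1 reads 5
#5 T1 CAS(5→6) writes; counter now 6
#6 T2 CAS(4→5) fails; counter now 6
#7 T2 reads 6
#8 T2 CAS(6→7) writes; counter now 7

B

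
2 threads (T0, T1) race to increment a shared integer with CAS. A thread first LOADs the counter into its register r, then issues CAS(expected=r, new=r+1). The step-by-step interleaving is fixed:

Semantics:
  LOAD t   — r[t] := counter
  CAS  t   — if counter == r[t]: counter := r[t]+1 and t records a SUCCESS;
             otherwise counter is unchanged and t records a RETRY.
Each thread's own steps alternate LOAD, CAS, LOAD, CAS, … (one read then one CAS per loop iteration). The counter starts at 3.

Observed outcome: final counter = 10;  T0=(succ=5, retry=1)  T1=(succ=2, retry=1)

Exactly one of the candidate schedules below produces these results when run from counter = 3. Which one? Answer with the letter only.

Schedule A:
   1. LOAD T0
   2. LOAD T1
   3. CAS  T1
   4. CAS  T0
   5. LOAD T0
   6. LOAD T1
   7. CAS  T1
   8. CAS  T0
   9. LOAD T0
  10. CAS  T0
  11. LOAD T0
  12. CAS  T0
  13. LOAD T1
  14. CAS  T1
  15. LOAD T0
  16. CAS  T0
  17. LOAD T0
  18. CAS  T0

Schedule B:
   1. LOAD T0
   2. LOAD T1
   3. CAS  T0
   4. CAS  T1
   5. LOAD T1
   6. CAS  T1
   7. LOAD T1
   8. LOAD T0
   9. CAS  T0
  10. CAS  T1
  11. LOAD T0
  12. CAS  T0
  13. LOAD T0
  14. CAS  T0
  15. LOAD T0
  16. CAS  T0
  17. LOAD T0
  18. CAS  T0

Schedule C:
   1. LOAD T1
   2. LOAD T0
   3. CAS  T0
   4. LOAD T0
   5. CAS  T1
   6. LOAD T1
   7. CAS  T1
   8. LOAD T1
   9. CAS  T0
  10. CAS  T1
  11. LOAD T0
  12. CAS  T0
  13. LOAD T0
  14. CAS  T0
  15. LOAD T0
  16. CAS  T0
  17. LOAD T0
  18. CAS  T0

Run C:
[1] T1.load  rd  (counter 3, T1.r 3)
[2] T0.load  rd  (counter 3, T0.r 3)
[3] T0.cas  hit  (counter 4, T0.r 3)
[4] T0.load  rd  (counter 4, T0.r 4)
[5] T1.cas  miss  (counter 4, T1.r 3)
[6] T1.load  rd  (counter 4, T1.r 4)
[7] T1.cas  hit  (counter 5, T1.r 4)
[8] T1.load  rd  (counter 5, T1.r 5)
[9] T0.cas  miss  (counter 5, T0.r 4)
[10] T1.cas  hit  (counter 6, T1.r 5)
[11] T0.load  rd  (counter 6, T0.r 6)
[12] T0.cas  hit  (counter 7, T0.r 6)
[13] T0.load  rd  (counter 7, T0.r 7)
[14] T0.cas  hit  (counter 8, T0.r 7)
[15] T0.load  rd  (counter 8, T0.r 8)
[16] T0.cas  hit  (counter 9, T0.r 8)
[17] T0.load  rd  (counter 9, T0.r 9)
[18] T0.cas  hit  (counter 10, T0.r 9)

C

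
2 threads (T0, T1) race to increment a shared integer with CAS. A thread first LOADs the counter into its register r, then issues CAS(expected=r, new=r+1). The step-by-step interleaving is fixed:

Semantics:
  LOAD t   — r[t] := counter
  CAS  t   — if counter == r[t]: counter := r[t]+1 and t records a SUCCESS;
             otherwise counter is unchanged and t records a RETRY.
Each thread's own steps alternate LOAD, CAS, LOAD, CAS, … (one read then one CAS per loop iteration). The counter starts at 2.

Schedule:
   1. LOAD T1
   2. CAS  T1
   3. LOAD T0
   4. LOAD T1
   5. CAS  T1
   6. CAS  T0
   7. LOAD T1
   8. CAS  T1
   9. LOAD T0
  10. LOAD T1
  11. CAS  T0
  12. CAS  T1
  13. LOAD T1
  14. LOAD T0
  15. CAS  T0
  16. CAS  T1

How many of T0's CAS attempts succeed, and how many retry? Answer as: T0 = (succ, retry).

#1 T1 reads 2
#2 T1 CAS(2→3) writes; counter now 3
#3 T0 reads 3
#4 T1 reads 3
#5 T1 CAS(3→4) writes; counter now 4
#6 T0 CAS(3→4) fails; counter now 4
#7 T1 reads 4
#8 T1 CAS(4→5) writes; counter now 5
#9 T0 reads 5
#10 T1 reads 5
#11 T0 CAS(5→6) writes; counter now 6
#12 T1 CAS(5→6) fails; counter now 6
#13 T1 reads 6
#14 T0 reads 6
#15 T0 CAS(6→7) writes; counter now 7
#16 T1 CAS(6→7) fails; counter now 7

T0 = (2, 1)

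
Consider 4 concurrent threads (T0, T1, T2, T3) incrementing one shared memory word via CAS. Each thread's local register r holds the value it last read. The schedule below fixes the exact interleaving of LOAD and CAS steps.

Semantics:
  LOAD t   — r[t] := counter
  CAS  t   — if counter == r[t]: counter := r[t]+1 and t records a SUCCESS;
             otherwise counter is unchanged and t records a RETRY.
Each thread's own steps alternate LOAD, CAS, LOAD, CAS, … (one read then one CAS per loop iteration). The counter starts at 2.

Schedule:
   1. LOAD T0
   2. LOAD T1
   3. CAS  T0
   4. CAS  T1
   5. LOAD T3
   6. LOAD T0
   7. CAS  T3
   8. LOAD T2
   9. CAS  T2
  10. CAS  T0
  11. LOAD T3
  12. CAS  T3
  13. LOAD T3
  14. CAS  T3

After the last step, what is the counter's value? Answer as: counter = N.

counter = 7

1. LOAD T0 → mem=2 r[T0]=2 [LOAD]
2. LOAD T1 → mem=2 r[T1]=2 [LOAD]
3. CAS T0 → mem=3 r[T0]=2 [OK]
4. CAS T1 → mem=3 r[T1]=2 [RETRY]
5. LOAD T3 → mem=3 r[T3]=3 [LOAD]
6. LOAD T0 → mem=3 r[T0]=3 [LOAD]
7. CAS T3 → mem=4 r[T3]=3 [OK]
8. LOAD T2 → mem=4 r[T2]=4 [LOAD]
9. CAS T2 → mem=5 r[T2]=4 [OK]
10. CAS T0 → mem=5 r[T0]=3 [RETRY]
11. LOAD T3 → mem=5 r[T3]=5 [LOAD]
12. CAS T3 → mem=6 r[T3]=5 [OK]
13. LOAD T3 → mem=6 r[T3]=6 [LOAD]
14. CAS T3 → mem=7 r[T3]=6 [OK]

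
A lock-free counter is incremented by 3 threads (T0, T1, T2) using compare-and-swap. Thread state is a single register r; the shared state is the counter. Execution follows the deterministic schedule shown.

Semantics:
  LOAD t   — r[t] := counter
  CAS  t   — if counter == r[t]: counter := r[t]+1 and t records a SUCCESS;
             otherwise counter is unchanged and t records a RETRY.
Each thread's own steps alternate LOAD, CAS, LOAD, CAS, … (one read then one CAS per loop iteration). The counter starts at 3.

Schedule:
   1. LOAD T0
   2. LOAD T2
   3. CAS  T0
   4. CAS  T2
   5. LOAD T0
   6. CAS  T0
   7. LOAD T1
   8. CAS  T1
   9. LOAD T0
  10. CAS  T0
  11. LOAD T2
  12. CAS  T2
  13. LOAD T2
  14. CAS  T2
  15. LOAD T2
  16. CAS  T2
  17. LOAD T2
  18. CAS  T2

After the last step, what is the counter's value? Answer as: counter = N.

1. LOAD T0 → mem=3 r[T0]=3 [LOAD]
2. LOAD T2 → mem=3 r[T2]=3 [LOAD]
3. CAS T0 → mem=4 r[T0]=3 [OK]
4. CAS T2 → mem=4 r[T2]=3 [RETRY]
5. LOAD T0 → mem=4 r[T0]=4 [LOAD]
6. CAS T0 → mem=5 r[T0]=4 [OK]
7. LOAD T1 → mem=5 r[T1]=5 [LOAD]
8. CAS T1 → mem=6 r[T1]=5 [OK]
9. LOAD T0 → mem=6 r[T0]=6 [LOAD]
10. CAS T0 → mem=7 r[T0]=6 [OK]
11. LOAD T2 → mem=7 r[T2]=7 [LOAD]
12. CAS T2 → mem=8 r[T2]=7 [OK]
13. LOAD T2 → mem=8 r[T2]=8 [LOAD]
14. CAS T2 → mem=9 r[T2]=8 [OK]
15. LOAD T2 → mem=9 r[T2]=9 [LOAD]
16. CAS T2 → mem=10 r[T2]=9 [OK]
17. LOAD T2 → mem=10 r[T2]=10 [LOAD]
18. CAS T2 → mem=11 r[T2]=10 [OK]

counter = 11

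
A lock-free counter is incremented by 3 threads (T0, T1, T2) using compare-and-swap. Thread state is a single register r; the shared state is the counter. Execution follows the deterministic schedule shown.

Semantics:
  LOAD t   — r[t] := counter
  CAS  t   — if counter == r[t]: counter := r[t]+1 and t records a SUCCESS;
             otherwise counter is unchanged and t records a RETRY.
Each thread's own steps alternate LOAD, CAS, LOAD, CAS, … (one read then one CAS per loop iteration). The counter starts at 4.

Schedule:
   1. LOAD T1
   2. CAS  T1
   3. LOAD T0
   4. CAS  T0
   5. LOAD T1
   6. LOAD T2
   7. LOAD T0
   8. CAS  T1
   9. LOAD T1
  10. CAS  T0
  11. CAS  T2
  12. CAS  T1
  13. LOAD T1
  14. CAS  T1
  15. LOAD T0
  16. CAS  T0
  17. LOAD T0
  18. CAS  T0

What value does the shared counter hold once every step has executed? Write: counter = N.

1. LOAD T1 → mem=4 r[T1]=4 [LOAD]
2. CAS T1 → mem=5 r[T1]=4 [OK]
3. LOAD T0 → mem=5 r[T0]=5 [LOAD]
4. CAS T0 → mem=6 r[T0]=5 [OK]
5. LOAD T1 → mem=6 r[T1]=6 [LOAD]
6. LOAD T2 → mem=6 r[T2]=6 [LOAD]
7. LOAD T0 → mem=6 r[T0]=6 [LOAD]
8. CAS T1 → mem=7 r[T1]=6 [OK]
9. LOAD T1 → mem=7 r[T1]=7 [LOAD]
10. CAS T0 → mem=7 r[T0]=6 [RETRY]
11. CAS T2 → mem=7 r[T2]=6 [RETRY]
12. CAS T1 → mem=8 r[T1]=7 [OK]
13. LOAD T1 → mem=8 r[T1]=8 [LOAD]
14. CAS T1 → mem=9 r[T1]=8 [OK]
15. LOAD T0 → mem=9 r[T0]=9 [LOAD]
16. CAS T0 → mem=10 r[T0]=9 [OK]
17. LOAD T0 → mem=10 r[T0]=10 [LOAD]
18. CAS T0 → mem=11 r[T0]=10 [OK]

counter = 11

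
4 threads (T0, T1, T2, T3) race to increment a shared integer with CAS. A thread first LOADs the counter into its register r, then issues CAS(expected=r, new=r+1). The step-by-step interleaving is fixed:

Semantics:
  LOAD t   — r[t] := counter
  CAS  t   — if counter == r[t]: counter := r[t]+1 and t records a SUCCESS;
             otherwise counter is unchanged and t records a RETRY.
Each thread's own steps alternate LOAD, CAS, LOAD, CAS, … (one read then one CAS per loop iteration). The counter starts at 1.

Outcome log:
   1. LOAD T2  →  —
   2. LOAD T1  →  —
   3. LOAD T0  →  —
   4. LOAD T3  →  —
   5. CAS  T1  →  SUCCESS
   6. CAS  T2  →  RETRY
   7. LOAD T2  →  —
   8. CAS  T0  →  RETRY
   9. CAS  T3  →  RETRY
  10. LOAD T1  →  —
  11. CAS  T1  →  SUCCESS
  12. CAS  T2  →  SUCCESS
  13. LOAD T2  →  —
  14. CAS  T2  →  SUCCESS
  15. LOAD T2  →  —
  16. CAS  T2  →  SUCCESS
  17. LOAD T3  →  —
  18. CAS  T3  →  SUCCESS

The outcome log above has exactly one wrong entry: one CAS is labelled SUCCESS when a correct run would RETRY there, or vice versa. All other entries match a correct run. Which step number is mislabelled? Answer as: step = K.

step = 12

Reference trace:
step 1: T2 LOAD ⇒ load; ctr=1 reg=1
step 2: T1 LOAD ⇒ load; ctr=1 reg=1
step 3: T0 LOAD ⇒ load; ctr=1 reg=1
step 4: T3 LOAD ⇒ load; ctr=1 reg=1
step 5: T1 CAS ⇒ ok; ctr=2 reg=1
step 6: T2 CAS ⇒ retry; ctr=2 reg=1
step 7: T2 LOAD ⇒ load; ctr=2 reg=2
step 8: T0 CAS ⇒ retry; ctr=2 reg=1
step 9: T3 CAS ⇒ retry; ctr=2 reg=1
step 10: T1 LOAD ⇒ load; ctr=2 reg=2
step 11: T1 CAS ⇒ ok; ctr=3 reg=2
step 12: T2 CAS ⇒ retry; ctr=3 reg=2
step 13: T2 LOAD ⇒ load; ctr=3 reg=3
step 14: T2 CAS ⇒ ok; ctr=4 reg=3
step 15: T2 LOAD ⇒ load; ctr=4 reg=4
step 16: T2 CAS ⇒ ok; ctr=5 reg=4
step 17: T3 LOAD ⇒ load; ctr=5 reg=5
step 18: T3 CAS ⇒ ok; ctr=6 reg=5
Mismatch at 12.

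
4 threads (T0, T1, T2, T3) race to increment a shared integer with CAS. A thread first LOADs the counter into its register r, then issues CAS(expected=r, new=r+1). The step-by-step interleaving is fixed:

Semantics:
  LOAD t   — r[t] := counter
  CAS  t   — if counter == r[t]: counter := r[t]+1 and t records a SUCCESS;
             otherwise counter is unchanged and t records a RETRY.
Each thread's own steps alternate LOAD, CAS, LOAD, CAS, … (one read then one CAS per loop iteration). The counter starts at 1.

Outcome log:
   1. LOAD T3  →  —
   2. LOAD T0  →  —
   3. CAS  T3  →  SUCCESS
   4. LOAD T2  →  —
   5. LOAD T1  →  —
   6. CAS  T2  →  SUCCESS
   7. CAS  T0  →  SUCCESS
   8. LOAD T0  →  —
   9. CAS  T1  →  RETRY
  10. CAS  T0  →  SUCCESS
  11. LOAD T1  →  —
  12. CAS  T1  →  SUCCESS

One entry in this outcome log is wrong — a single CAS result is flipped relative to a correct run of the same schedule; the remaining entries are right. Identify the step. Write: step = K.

Correct run:
#1 T3 reads 1
#2 T0 reads 1
#3 T3 CAS(1→2) writes; counter now 2
#4 T2 reads 2
#5 T1 reads 2
#6 T2 CAS(2→3) writes; counter now 3
#7 T0 CAS(1→2) fails; counter now 3
#8 T0 reads 3
#9 T1 CAS(2→3) fails; counter now 3
#10 T0 CAS(3→4) writes; counter now 4
#11 T1 reads 4
#12 T1 CAS(4→5) writes; counter now 5
Flip is step 7.

step = 7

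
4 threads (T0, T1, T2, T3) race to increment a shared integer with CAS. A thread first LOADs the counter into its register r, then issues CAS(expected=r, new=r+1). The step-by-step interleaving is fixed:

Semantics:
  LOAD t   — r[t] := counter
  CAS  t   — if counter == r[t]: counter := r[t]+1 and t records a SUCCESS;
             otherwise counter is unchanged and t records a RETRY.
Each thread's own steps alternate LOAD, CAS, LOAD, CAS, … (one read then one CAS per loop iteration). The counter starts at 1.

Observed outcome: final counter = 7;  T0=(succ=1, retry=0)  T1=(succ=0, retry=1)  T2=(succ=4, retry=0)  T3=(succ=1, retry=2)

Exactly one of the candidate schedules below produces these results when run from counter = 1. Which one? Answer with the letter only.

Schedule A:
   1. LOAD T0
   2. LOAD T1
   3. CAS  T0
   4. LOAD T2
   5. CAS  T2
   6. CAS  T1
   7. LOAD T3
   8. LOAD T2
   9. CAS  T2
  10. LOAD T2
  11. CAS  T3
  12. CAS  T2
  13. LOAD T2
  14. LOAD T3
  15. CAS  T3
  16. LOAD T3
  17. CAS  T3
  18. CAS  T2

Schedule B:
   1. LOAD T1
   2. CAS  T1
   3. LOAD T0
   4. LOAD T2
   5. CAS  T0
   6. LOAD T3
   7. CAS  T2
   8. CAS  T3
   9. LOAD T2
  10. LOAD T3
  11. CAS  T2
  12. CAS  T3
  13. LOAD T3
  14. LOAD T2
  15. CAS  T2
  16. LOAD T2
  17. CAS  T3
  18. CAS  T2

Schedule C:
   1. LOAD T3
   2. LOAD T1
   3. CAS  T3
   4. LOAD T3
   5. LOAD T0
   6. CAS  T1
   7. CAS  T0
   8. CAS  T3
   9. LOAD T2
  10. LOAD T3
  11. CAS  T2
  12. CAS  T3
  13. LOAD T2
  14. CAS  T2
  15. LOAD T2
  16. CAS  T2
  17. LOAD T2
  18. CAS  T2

Run C:
T3 LOAD — after: cnt=1, r=1 — load
T1 LOAD — after: cnt=1, r=1 — load
T3 CAS — after: cnt=2, r=1 — ok
T3 LOAD — after: cnt=2, r=2 — load
T0 LOAD — after: cnt=2, r=2 — load
T1 CAS — after: cnt=2, r=1 — retry
T0 CAS — after: cnt=3, r=2 — ok
T3 CAS — after: cnt=3, r=2 — retry
T2 LOAD — after: cnt=3, r=3 — load
T3 LOAD — after: cnt=3, r=3 — load
T2 CAS — after: cnt=4, r=3 — ok
T3 CAS — after: cnt=4, r=3 — retry
T2 LOAD — after: cnt=4, r=4 — load
T2 CAS — after: cnt=5, r=4 — ok
T2 LOAD — after: cnt=5, r=5 — load
T2 CAS — after: cnt=6, r=5 — ok
T2 LOAD — after: cnt=6, r=6 — load
T2 CAS — after: cnt=7, r=6 — ok

C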